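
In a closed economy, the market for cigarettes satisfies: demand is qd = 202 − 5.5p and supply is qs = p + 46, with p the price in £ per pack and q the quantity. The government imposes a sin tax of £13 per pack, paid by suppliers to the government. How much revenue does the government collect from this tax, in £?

Without the tax, 202 − 5.5p = p + 46 gives 6.5p = 156, so p* = £24 and q* = 70.
With the tax collected from suppliers, supply shifts: qs = (p − 13) + 46.
New equilibrium: consumers pay £26, suppliers receive £13, q = 59. (Wedge: pb − ps = 13.)
Revenue = t · Q = 13 · 59 = £767.

Tax revenue = £767.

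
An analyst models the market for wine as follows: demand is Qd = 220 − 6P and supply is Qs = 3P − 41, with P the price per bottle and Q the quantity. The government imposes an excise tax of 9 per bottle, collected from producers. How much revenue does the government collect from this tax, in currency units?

Before the tax: set 220 − 6P = 3P − 41 → P* = 29, Q* = 46.
With the tax collected from producers, supply shifts: Qs = 3(P − 9) − 41.
New equilibrium: consumers pay 32, producers receive 23, Q = 28. (Wedge: Pb − Ps = 9.)
Revenue = t · Q = 9 · 28 = 252.

Tax revenue = 252.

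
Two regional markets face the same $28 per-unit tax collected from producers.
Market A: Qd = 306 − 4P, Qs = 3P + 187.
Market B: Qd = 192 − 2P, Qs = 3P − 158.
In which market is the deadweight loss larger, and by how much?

Market A: pre-tax P* = $17, Q* = 238; post-tax Q = 190; deadweight loss = $672.
Market B: pre-tax P* = $70, Q* = 52; post-tax Q = 18.4; deadweight loss = $470.4.
Difference: $672 vs $470.4 → market A is larger by $201.6.

Market A, by $201.6.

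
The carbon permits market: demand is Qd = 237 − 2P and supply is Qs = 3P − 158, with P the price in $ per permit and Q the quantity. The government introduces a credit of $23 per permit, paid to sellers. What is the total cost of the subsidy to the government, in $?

Without the subsidy, 237 − 2P = 3P − 158 gives 5P = 395, so P* = $79 and Q* = 79.
With a per-unit subsidy paid to sellers, each receives P + 23 per unit sold, so supply becomes Qs = 3(P + 23) − 158.
Solving gives Q = 106.6 with consumers paying $65.2 and sellers receiving $88.2 (the $23 wedge).
Outlay = t · Q = 23 · 106.6 = $2451.8.

Government outlay = $2451.8.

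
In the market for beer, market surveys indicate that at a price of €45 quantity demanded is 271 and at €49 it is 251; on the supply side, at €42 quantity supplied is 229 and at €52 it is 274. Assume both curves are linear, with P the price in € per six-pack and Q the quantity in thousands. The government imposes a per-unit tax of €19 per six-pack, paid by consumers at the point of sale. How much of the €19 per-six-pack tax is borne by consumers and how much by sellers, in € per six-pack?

Consumers bear €9 per six-pack; sellers bear €10 per six-pack.

Demand slope: (251 − 271)/(49 − 45) = -5, so Qd = 496 − 5P.
Supply slope: (274 − 229)/(52 − 42) = 4.5, so Qs = 4.5P + 40.
Without the tax, 496 − 5P = 4.5P + 40 gives 9.5P = 456, so P* = €48 and Q* = 256.
With the tax collected from consumers, demand (in seller-price terms) shifts: Qd = 496 − 5(P + 19).
New equilibrium: consumers pay €57, sellers receive €38, Q = 211. (Wedge: Pb − Ps = 19.)
Burden on consumers: €9; on sellers: €10. (They sum to €19.)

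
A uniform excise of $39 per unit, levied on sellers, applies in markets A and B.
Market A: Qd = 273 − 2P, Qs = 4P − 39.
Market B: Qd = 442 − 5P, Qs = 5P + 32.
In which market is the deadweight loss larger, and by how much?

Market A: pre-tax P* = $52, Q* = 169; post-tax Q = 117; deadweight loss = $1014.
Market B: pre-tax P* = $41, Q* = 237; post-tax Q = 139.5; deadweight loss = $1901.25.
Difference: $1014 vs $1901.25 → market B is larger by $887.25.

Market B, by $887.25.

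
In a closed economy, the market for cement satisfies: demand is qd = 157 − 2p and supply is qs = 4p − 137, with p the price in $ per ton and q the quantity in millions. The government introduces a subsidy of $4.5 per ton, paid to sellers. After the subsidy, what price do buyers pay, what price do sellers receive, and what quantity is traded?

Buyers pay $46; sellers receive $50.5; quantity = 65.

Without the subsidy, 157 − 2p = 4p − 137 gives 6p = 294, so p* = $49 and q* = 59.
With a per-unit subsidy paid to sellers, each receives p + 4.5 per unit sold, so supply becomes qs = 4(p + 4.5) − 137.
Solving gives q = 65 with buyers paying $46 and sellers receiving $50.5 (the $4.5 wedge).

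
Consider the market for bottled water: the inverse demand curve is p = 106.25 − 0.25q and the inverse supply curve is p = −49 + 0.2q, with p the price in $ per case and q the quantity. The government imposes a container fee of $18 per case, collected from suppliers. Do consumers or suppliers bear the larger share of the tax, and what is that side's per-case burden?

Rewrite in direct form: qd = 425 − 4p and qs = 5p + 245.
Without the tax, 425 − 4p = 5p + 245 gives 9p = 180, so p* = $20 and q* = 345.
With the tax collected from suppliers, supply shifts: qs = 5(p − 18) + 245.
Solving gives q = 305 with consumers paying $30 and suppliers receiving $12 (the $18 wedge).
Per-case burden: consumers $10, suppliers $8.
Consumers take the larger share because demand is less price-elastic here (demand slope 4 vs supply slope 5).
The less price-elastic side of the market bears the larger share of a per-unit tax.

Consumers bear the larger share: $10 per case.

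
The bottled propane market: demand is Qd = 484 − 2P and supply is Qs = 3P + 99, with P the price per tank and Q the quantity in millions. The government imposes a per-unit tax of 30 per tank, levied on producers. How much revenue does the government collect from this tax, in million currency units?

Without the tax, 484 − 2P = 3P + 99 gives 5P = 385, so P* = 77 and Q* = 330.
With the tax collected from producers, supply shifts: Qs = 3(P − 30) + 99.
Solving gives Q = 294 with buyers paying 95 and producers receiving 65 (the 30 wedge).
Revenue = t · Q = 30 · 294 = 8820.

Tax revenue = 8820 million.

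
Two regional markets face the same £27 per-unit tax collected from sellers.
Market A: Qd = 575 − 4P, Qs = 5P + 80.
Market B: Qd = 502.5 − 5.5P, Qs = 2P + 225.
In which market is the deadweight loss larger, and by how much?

Market A, by £275.4.

Market A: pre-tax P* = £55, Q* = 355; post-tax Q = 295; deadweight loss = £810.
Market B: pre-tax P* = £37, Q* = 299; post-tax Q = 259.4; deadweight loss = £534.6.
Difference: £810 vs £534.6 → market A is larger by £275.4.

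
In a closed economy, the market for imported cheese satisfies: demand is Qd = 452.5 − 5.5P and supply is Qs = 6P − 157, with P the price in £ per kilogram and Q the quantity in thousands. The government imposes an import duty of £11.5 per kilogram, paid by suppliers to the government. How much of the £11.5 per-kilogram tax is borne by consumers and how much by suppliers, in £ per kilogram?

Consumers bear £6 per kilogram; suppliers bear £5.5 per kilogram.

Without the tax, 452.5 − 5.5P = 6P − 157 gives 11.5P = 609.5, so P* = £53 and Q* = 161.
With the tax collected from suppliers, supply shifts: Qs = 6(P − 11.5) − 157.
Solving gives Q = 128 with consumers paying £59 and suppliers receiving £47.5 (the £11.5 wedge).
Burden on consumers: £6; on suppliers: £5.5. (They sum to £11.5.)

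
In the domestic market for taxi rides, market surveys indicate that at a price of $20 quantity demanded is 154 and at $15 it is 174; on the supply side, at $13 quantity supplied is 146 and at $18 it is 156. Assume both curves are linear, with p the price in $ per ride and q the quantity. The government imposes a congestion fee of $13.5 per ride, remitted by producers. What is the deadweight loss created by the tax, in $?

Demand slope: (174 − 154)/(15 − 20) = -4, so qd = 234 − 4p.
Supply slope: (156 − 146)/(18 − 13) = 2, so qs = 2p + 120.
Without the tax, 234 − 4p = 2p + 120 gives 6p = 114, so p* = $19 and q* = 158.
With the tax collected from producers, supply shifts: qs = 2(p − 13.5) + 120.
Solving gives q = 140 with buyers paying $23.5 and producers receiving $10 (the $13.5 wedge).
Quantity falls by |ΔQ| = |158 − 140| = 18.
DWL = ½ · t · |ΔQ| = ½ · 13.5 · 18 = $121.5.

Deadweight loss = $121.5.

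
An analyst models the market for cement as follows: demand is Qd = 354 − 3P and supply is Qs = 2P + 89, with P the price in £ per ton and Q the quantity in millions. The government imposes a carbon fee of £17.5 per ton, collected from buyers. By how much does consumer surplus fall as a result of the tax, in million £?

Consumer surplus falls by £1291.5 million.

Without the tax, 354 − 3P = 2P + 89 gives 5P = 265, so P* = £53 and Q* = 195.
With the tax collected from buyers, demand (in seller-price terms) shifts: Qd = 354 − 3(P + 17.5).
Solving gives Q = 174 with buyers paying £60 and sellers receiving £42.5 (the £17.5 wedge).
ΔCS is the trapezoid between Q = 174 and Q = 195 of height £7: ½ · (195 + 174) · 7 = £1291.5.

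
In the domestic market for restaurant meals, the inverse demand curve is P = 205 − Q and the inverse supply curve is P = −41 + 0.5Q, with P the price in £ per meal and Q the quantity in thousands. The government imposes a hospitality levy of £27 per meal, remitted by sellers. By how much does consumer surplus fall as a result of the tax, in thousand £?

Rewrite in direct form: Qd = 205 − P and Qs = 2P + 82.
Before the tax: set 205 − P = 2P + 82 → P* = £41, Q* = 164.
With the tax collected from sellers, supply shifts: Qs = 2(P − 27) + 82.
Solving gives Q = 146 with buyers paying £59 and sellers receiving £32 (the £27 wedge).
ΔCS is the trapezoid between Q = 146 and Q = 164 of height £18: ½ · (164 + 146) · 18 = £2790.

Consumer surplus falls by £2790 thousand.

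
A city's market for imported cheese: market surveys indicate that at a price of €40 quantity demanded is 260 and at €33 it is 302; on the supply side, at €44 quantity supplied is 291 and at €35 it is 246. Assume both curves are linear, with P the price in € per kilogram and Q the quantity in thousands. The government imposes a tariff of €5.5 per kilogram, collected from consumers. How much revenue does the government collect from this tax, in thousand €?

Tax revenue = €1380.5 thousand.

Demand slope: (302 − 260)/(33 − 40) = -6, so Qd = 500 − 6P.
Supply slope: (246 − 291)/(35 − 44) = 5, so Qs = 5P + 71.
Without the tax, 500 − 6P = 5P + 71 gives 11P = 429, so P* = €39 and Q* = 266.
With the tax collected from consumers, demand (in seller-price terms) shifts: Qd = 500 − 6(P + 5.5).
Solving gives Q = 251 with consumers paying €41.5 and sellers receiving €36 (the €5.5 wedge).
Revenue = t · Q = 5.5 · 251 = €1380.5.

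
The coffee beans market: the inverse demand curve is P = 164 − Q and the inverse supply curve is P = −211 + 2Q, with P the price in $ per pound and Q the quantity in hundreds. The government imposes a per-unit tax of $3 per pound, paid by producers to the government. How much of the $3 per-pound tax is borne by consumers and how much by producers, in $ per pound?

Consumers bear $1 per pound; producers bear $2 per pound.

Inverting to Q(P) form: Qd = 164 − P; Qs = 0.5P + 105.5.
Without the tax, 164 − P = 0.5P + 105.5 gives 1.5P = 58.5, so P* = $39 and Q* = 125.
With the tax collected from producers, supply shifts: Qs = 0.5(P − 3) + 105.5.
New equilibrium: consumers pay $40, producers receive $37, Q = 124. (Wedge: Pb − Ps = 3.)
Burden on consumers: $1; on producers: $2. (They sum to $3.)
The less price-elastic side of the market bears the larger share of a per-unit tax.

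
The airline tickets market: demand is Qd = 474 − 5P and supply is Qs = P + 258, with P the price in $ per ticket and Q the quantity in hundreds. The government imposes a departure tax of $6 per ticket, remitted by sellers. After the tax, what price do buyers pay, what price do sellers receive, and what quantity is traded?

Without the tax, 474 − 5P = P + 258 gives 6P = 216, so P* = $36 and Q* = 294.
With the tax collected from sellers, supply shifts: Qs = (P − 6) + 258.
Solving gives Q = 289 with buyers paying $37 and sellers receiving $31 (the $6 wedge).

Buyers pay $37; sellers receive $31; quantity = 289.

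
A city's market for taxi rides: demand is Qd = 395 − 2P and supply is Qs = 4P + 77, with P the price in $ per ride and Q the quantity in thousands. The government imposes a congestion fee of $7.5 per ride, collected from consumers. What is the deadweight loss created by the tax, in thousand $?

Deadweight loss = $37.5 thousand.

Before the tax: set 395 − 2P = 4P + 77 → P* = $53, Q* = 289.
With the tax collected from consumers, demand (in seller-price terms) shifts: Qd = 395 − 2(P + 7.5).
Solving gives Q = 279 with consumers paying $58 and sellers receiving $50.5 (the $7.5 wedge).
Quantity falls by |ΔQ| = |289 − 279| = 10.
DWL = ½ · t · |ΔQ| = ½ · 7.5 · 10 = $37.5.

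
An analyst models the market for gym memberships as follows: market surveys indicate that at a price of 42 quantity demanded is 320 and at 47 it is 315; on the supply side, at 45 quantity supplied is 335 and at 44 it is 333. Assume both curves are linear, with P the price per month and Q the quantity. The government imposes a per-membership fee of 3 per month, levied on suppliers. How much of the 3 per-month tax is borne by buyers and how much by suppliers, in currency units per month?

Buyers bear 2 per month; suppliers bear 1 per month.

Demand slope: (315 − 320)/(47 − 42) = -1, so Qd = 362 − P.
Supply slope: (333 − 335)/(44 − 45) = 2, so Qs = 2P + 245.
Before the tax: set 362 − P = 2P + 245 → P* = 39, Q* = 323.
With the tax collected from suppliers, supply shifts: Qs = 2(P − 3) + 245.
Solving gives Q = 321 with buyers paying 41 and suppliers receiving 38 (the 3 wedge).
Burden on buyers: 2; on suppliers: 1. (They sum to 3.)
The less price-elastic side of the market bears the larger share of a per-unit tax.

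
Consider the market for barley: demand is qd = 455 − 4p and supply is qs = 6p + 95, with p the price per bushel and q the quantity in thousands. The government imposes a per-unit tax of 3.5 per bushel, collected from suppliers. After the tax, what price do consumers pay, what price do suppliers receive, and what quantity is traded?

Consumers pay 38.1; suppliers receive 34.6; quantity = 302.6.

Without the tax, 455 − 4p = 6p + 95 gives 10p = 360, so p* = 36 and q* = 311.
With the tax collected from suppliers, supply shifts: qs = 6(p − 3.5) + 95.
Solving gives q = 302.6 with consumers paying 38.1 and suppliers receiving 34.6 (the 3.5 wedge).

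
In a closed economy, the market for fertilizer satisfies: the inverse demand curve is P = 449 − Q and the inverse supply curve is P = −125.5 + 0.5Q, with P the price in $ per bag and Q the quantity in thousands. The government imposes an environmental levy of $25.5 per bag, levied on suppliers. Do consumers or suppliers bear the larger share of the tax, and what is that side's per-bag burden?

Rewrite in direct form: Qd = 449 − P and Qs = 2P + 251.
Before the tax: set 449 − P = 2P + 251 → P* = $66, Q* = 383.
With the tax collected from suppliers, supply shifts: Qs = 2(P − 25.5) + 251.
New equilibrium: consumers pay $83, suppliers receive $57.5, Q = 366. (Wedge: Pb − Ps = 25.5.)
Per-bag burden: consumers $17, suppliers $8.5.
Consumers take the larger share because demand is less price-elastic here (demand slope 1 vs supply slope 2).

Consumers bear the larger share: $17 per bag.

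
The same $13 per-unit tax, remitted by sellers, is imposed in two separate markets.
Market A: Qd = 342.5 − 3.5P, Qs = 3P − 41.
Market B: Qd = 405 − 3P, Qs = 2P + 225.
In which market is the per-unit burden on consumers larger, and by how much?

Market A: pre-tax P* = $59, Q* = 136; post-tax Q = 115; per-unit burden on consumers = $6.
Market B: pre-tax P* = $36, Q* = 297; post-tax Q = 281.4; per-unit burden on consumers = $5.2.
Difference: $6 vs $5.2 → market A is larger by $0.8.

Market A, by $0.8.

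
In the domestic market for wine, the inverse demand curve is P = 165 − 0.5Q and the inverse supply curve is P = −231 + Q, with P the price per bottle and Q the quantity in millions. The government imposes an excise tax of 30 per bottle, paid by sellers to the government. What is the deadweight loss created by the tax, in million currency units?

Deadweight loss = 300 million.

Inverting to Q(P) form: Qd = 330 − 2P; Qs = P + 231.
Before the tax: set 330 − 2P = P + 231 → P* = 33, Q* = 264.
With the tax collected from sellers, supply shifts: Qs = (P − 30) + 231.
New equilibrium: buyers pay 43, sellers receive 13, Q = 244. (Wedge: Pb − Ps = 30.)
Quantity falls by |ΔQ| = |264 − 244| = 20.
DWL = ½ · t · |ΔQ| = ½ · 30 · 20 = 300.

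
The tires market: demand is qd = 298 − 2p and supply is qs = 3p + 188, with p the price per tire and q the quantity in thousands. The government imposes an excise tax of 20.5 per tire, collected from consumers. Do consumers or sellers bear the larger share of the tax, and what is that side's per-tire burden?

Before the tax: set 298 − 2p = 3p + 188 → p* = 22, q* = 254.
With the tax collected from consumers, demand (in seller-price terms) shifts: qd = 298 − 2(p + 20.5).
New equilibrium: consumers pay 34.3, sellers receive 13.8, q = 229.4. (Wedge: pb − ps = 20.5.)
Per-tire burden: consumers 12.3, sellers 8.2.
Consumers take the larger share because demand is less price-elastic here (demand slope 2 vs supply slope 3).
The less price-elastic side of the market bears the larger share of a per-unit tax.

Consumers bear the larger share: 12.3 per tire.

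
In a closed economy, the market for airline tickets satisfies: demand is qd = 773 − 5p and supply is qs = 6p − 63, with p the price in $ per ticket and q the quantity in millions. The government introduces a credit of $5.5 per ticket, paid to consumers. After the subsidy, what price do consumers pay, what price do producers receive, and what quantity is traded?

Without the subsidy, 773 − 5p = 6p − 63 gives 11p = 836, so p* = $76 and q* = 393.
With a per-unit subsidy paid to consumers, each effectively pays p − 5.5, so demand becomes qd = 773 − 5(p − 5.5).
New equilibrium: consumers pay $73, producers receive $78.5, q = 408. (Wedge: pb − ps = −5.5.)

Consumers pay $73; producers receive $78.5; quantity = 408.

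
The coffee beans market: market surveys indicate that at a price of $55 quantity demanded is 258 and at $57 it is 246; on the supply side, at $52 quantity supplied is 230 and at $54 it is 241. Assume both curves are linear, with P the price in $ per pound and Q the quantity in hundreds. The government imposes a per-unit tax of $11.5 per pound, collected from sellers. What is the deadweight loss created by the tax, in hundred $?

Demand slope: (246 − 258)/(57 − 55) = -6, so Qd = 588 − 6P.
Supply slope: (241 − 230)/(54 − 52) = 5.5, so Qs = 5.5P − 56.
Without the tax, 588 − 6P = 5.5P − 56 gives 11.5P = 644, so P* = $56 and Q* = 252.
With the tax collected from sellers, supply shifts: Qs = 5.5(P − 11.5) − 56.
Solving gives Q = 219 with buyers paying $61.5 and sellers receiving $50 (the $11.5 wedge).
Quantity falls by |ΔQ| = |252 − 219| = 33.
DWL = ½ · t · |ΔQ| = ½ · 11.5 · 33 = $189.75.

Deadweight loss = $189.75 hundred.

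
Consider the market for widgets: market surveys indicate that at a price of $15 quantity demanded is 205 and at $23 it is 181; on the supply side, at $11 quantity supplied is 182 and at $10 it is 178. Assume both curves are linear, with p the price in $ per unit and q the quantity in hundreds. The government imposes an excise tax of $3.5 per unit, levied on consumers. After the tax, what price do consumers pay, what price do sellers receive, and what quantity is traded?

Consumers pay $18; sellers receive $14.5; quantity = 196.

Demand slope: (181 − 205)/(23 − 15) = -3, so qd = 250 − 3p.
Supply slope: (178 − 182)/(10 − 11) = 4, so qs = 4p + 138.
Before the tax: set 250 − 3p = 4p + 138 → p* = $16, q* = 202.
With the tax collected from consumers, demand (in seller-price terms) shifts: qd = 250 − 3(p + 3.5).
Solving gives q = 196 with consumers paying $18 and sellers receiving $14.5 (the $3.5 wedge).
The less price-elastic side of the market bears the larger share of a per-unit tax.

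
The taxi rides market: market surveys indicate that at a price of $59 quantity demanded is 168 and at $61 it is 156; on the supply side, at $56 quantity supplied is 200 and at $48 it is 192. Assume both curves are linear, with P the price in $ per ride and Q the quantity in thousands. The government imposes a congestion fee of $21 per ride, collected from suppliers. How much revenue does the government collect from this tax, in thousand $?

Demand slope: (156 − 168)/(61 − 59) = -6, so Qd = 522 − 6P.
Supply slope: (192 − 200)/(48 − 56) = 1, so Qs = P + 144.
Without the tax, 522 − 6P = P + 144 gives 7P = 378, so P* = $54 and Q* = 198.
With the tax collected from suppliers, supply shifts: Qs = (P − 21) + 144.
New equilibrium: buyers pay $57, suppliers receive $36, Q = 180. (Wedge: Pb − Ps = 21.)
Revenue = t · Q = 21 · 180 = $3780.

Tax revenue = $3780 thousand.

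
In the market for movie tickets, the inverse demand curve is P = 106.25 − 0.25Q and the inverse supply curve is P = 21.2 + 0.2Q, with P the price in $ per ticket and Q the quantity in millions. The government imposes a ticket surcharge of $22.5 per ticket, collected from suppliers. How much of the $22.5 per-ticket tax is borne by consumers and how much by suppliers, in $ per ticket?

Consumers bear $12.5 per ticket; suppliers bear $10 per ticket.

Rewrite in direct form: Qd = 425 − 4P and Qs = 5P − 106.
Before the tax: set 425 − 4P = 5P − 106 → P* = $59, Q* = 189.
With the tax collected from suppliers, supply shifts: Qs = 5(P − 22.5) − 106.
New equilibrium: consumers pay $71.5, suppliers receive $49, Q = 139. (Wedge: Pb − Ps = 22.5.)
Burden on consumers: $12.5; on suppliers: $10. (They sum to $22.5.)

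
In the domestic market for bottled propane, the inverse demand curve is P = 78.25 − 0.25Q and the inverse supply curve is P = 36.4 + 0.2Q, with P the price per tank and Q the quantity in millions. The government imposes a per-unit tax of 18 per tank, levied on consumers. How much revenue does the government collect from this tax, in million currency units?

Tax revenue = 954 million.

Rewrite in direct form: Qd = 313 − 4P and Qs = 5P − 182.
Without the tax, 313 − 4P = 5P − 182 gives 9P = 495, so P* = 55 and Q* = 93.
With the tax collected from consumers, demand (in seller-price terms) shifts: Qd = 313 − 4(P + 18).
New equilibrium: consumers pay 65, suppliers receive 47, Q = 53. (Wedge: Pb − Ps = 18.)
Revenue = t · Q = 18 · 53 = 954.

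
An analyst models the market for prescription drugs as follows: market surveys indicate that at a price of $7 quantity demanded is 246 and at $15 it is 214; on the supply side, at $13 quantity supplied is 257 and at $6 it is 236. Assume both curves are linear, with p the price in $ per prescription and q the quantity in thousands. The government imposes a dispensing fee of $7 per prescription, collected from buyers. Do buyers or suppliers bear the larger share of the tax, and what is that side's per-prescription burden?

Demand slope: (214 − 246)/(15 − 7) = -4, so qd = 274 − 4p.
Supply slope: (236 − 257)/(6 − 13) = 3, so qs = 3p + 218.
Without the tax, 274 − 4p = 3p + 218 gives 7p = 56, so p* = $8 and q* = 242.
With the tax collected from buyers, demand (in seller-price terms) shifts: qd = 274 − 4(p + 7).
New equilibrium: buyers pay $11, suppliers receive $4, q = 230. (Wedge: pb − ps = 7.)
Per-prescription burden: buyers $3, suppliers $4.
Suppliers take the larger share because supply is less price-elastic here (demand slope 4 vs supply slope 3).

Suppliers bear the larger share: $4 per prescription.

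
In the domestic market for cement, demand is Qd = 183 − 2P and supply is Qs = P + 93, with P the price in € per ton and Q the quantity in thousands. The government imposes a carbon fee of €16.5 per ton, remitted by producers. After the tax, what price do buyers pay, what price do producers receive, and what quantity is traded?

Before the tax: set 183 − 2P = P + 93 → P* = €30, Q* = 123.
With the tax collected from producers, supply shifts: Qs = (P − 16.5) + 93.
New equilibrium: buyers pay €35.5, producers receive €19, Q = 112. (Wedge: Pb − Ps = 16.5.)

Buyers pay €35.5; producers receive €19; quantity = 112.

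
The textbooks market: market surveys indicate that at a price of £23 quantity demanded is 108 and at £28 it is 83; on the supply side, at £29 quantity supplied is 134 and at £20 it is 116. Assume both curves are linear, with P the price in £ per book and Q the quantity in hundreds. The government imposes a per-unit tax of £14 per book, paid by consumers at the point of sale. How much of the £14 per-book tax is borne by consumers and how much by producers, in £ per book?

Demand slope: (83 − 108)/(28 − 23) = -5, so Qd = 223 − 5P.
Supply slope: (116 − 134)/(20 − 29) = 2, so Qs = 2P + 76.
Without the tax, 223 − 5P = 2P + 76 gives 7P = 147, so P* = £21 and Q* = 118.
With the tax collected from consumers, demand (in seller-price terms) shifts: Qd = 223 − 5(P + 14).
Solving gives Q = 98 with consumers paying £25 and producers receiving £11 (the £14 wedge).
Burden on consumers: £4; on producers: £10. (They sum to £14.)

Consumers bear £4 per book; producers bear £10 per book.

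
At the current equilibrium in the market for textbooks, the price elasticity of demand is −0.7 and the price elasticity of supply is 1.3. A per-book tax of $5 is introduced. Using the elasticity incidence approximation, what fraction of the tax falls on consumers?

Consumers' share ≈ 0.65.

Incidence ratio: consumers' share ≈ εs / (εs + |εd|) = 1.3 / (1.3 + 0.7) = 0.65.
Supply is the more elastic side, so consumers bear the larger share.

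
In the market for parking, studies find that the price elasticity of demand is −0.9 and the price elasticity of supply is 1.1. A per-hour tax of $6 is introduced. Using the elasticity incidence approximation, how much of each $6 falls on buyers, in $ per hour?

Incidence ratio: buyers' share ≈ εs / (εs + |εd|) = 1.1 / (1.1 + 0.9) = 0.55.
So buyers bear ≈ 0.55 × $6 = $3.3; suppliers bear $2.7.

Buyers bear ≈ $3.3 per hour.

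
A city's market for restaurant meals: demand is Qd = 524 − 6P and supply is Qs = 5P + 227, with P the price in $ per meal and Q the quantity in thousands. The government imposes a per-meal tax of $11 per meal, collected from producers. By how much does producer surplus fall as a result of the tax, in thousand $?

Producer surplus falls by $2082 thousand.

Before the tax: set 524 − 6P = 5P + 227 → P* = $27, Q* = 362.
With the tax collected from producers, supply shifts: Qs = 5(P − 11) + 227.
Solving gives Q = 332 with buyers paying $32 and producers receiving $21 (the $11 wedge).
ΔPS is the trapezoid between Q = 332 and Q = 362 of height $6: ½ · (362 + 332) · 6 = $2082.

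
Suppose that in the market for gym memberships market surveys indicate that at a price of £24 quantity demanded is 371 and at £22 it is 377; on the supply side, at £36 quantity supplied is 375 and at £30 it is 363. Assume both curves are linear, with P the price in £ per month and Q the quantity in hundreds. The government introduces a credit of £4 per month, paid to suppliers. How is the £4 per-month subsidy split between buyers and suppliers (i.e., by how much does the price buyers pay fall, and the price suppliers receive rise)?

Demand slope: (377 − 371)/(22 − 24) = -3, so Qd = 443 − 3P.
Supply slope: (363 − 375)/(30 − 36) = 2, so Qs = 2P + 303.
Without the subsidy, 443 − 3P = 2P + 303 gives 5P = 140, so P* = £28 and Q* = 359.
With a per-unit subsidy paid to suppliers, each receives P + 4 per unit sold, so supply becomes Qs = 2(P + 4) + 303.
Solving gives Q = 363.8 with buyers paying £26.4 and suppliers receiving £30.4 (the £4 wedge).
Gain to buyers: £1.6; to suppliers: £2.4. (They sum to £4.)

Buyers gain £1.6 per month; suppliers gain £2.4 per month.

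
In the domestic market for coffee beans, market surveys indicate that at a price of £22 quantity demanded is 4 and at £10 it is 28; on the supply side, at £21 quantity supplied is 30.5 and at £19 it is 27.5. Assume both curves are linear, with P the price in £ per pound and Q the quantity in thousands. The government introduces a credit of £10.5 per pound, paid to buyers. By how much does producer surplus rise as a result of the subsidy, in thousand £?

Producer surplus rises by £147 thousand.

Demand slope: (28 − 4)/(10 − 22) = -2, so Qd = 48 − 2P.
Supply slope: (27.5 − 30.5)/(19 − 21) = 1.5, so Qs = 1.5P − 1.
Before the subsidy: set 48 − 2P = 1.5P − 1 → P* = £14, Q* = 20.
With a per-unit subsidy paid to buyers, each effectively pays P − 10.5, so demand becomes Qd = 48 − 2(P − 10.5).
New equilibrium: buyers pay £9.5, suppliers receive £20, Q = 29. (Wedge: Pb − Ps = −10.5.)
ΔPS is the trapezoid between Q = 29 and Q = 20 of height £6: ½ · (20 + 29) · 6 = £147.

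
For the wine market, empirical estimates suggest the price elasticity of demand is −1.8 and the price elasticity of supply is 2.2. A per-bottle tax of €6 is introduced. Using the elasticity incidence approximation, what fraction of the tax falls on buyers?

Buyers' share ≈ 0.55.

Incidence ratio: buyers' share ≈ εs / (εs + |εd|) = 2.2 / (2.2 + 1.8) = 0.55.
Supply is the more elastic side, so buyers bear the larger share.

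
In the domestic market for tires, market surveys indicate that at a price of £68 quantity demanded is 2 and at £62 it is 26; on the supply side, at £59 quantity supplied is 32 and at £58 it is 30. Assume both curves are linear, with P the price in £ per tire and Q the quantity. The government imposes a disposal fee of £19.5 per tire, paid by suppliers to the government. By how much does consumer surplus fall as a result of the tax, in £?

Demand slope: (26 − 2)/(62 − 68) = -4, so Qd = 274 − 4P.
Supply slope: (30 − 32)/(58 − 59) = 2, so Qs = 2P − 86.
Without the tax, 274 − 4P = 2P − 86 gives 6P = 360, so P* = £60 and Q* = 34.
With the tax collected from suppliers, supply shifts: Qs = 2(P − 19.5) − 86.
Solving gives Q = 8 with buyers paying £66.5 and suppliers receiving £47 (the £19.5 wedge).
ΔCS is the trapezoid between Q = 8 and Q = 34 of height £6.5: ½ · (34 + 8) · 6.5 = £136.5.

Consumer surplus falls by £136.5.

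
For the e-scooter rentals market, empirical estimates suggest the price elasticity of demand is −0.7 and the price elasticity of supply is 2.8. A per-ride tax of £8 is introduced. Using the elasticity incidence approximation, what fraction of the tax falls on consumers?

Incidence ratio: consumers' share ≈ εs / (εs + |εd|) = 2.8 / (2.8 + 0.7) = 0.8.
Supply is the more elastic side, so consumers bear the larger share.

Consumers' share ≈ 0.8.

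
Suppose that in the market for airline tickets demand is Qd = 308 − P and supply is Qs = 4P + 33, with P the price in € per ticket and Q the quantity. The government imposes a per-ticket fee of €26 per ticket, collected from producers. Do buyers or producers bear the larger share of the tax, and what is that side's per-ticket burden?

Buyers bear the larger share: €20.8 per ticket.

Without the tax, 308 − P = 4P + 33 gives 5P = 275, so P* = €55 and Q* = 253.
With the tax collected from producers, supply shifts: Qs = 4(P − 26) + 33.
Solving gives Q = 232.2 with buyers paying €75.8 and producers receiving €49.8 (the €26 wedge).
Per-ticket burden: buyers €20.8, producers €5.2.
Buyers take the larger share because demand is less price-elastic here (demand slope 1 vs supply slope 4).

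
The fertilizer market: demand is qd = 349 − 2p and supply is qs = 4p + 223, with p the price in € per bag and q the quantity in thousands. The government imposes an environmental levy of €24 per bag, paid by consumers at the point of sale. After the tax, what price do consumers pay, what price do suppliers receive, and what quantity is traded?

Consumers pay €37; suppliers receive €13; quantity = 275.

Without the tax, 349 − 2p = 4p + 223 gives 6p = 126, so p* = €21 and q* = 307.
With the tax collected from consumers, demand (in seller-price terms) shifts: qd = 349 − 2(p + 24).
New equilibrium: consumers pay €37, suppliers receive €13, q = 275. (Wedge: pb − ps = 24.)
The less price-elastic side of the market bears the larger share of a per-unit tax.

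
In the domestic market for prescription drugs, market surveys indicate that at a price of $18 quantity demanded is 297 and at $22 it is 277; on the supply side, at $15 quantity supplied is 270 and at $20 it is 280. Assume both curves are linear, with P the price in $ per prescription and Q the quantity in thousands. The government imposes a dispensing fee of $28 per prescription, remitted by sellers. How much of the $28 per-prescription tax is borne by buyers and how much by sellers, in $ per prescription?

Buyers bear $8 per prescription; sellers bear $20 per prescription.

Demand slope: (277 − 297)/(22 − 18) = -5, so Qd = 387 − 5P.
Supply slope: (280 − 270)/(20 − 15) = 2, so Qs = 2P + 240.
Without the tax, 387 − 5P = 2P + 240 gives 7P = 147, so P* = $21 and Q* = 282.
With the tax collected from sellers, supply shifts: Qs = 2(P − 28) + 240.
New equilibrium: buyers pay $29, sellers receive $1, Q = 242. (Wedge: Pb − Ps = 28.)
Burden on buyers: $8; on sellers: $20. (They sum to $28.)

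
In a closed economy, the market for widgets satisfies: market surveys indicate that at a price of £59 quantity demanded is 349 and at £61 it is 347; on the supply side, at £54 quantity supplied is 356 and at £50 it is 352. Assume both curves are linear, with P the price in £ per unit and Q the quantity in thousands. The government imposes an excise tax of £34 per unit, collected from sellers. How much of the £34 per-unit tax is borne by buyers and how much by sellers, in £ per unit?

Buyers bear £17 per unit; sellers bear £17 per unit.

Demand slope: (347 − 349)/(61 − 59) = -1, so Qd = 408 − P.
Supply slope: (352 − 356)/(50 − 54) = 1, so Qs = P + 302.
Before the tax: set 408 − P = P + 302 → P* = £53, Q* = 355.
With the tax collected from sellers, supply shifts: Qs = (P − 34) + 302.
Solving gives Q = 338 with buyers paying £70 and sellers receiving £36 (the £34 wedge).
Burden on buyers: £17; on sellers: £17. (They sum to £34.)
The less price-elastic side of the market bears the larger share of a per-unit tax.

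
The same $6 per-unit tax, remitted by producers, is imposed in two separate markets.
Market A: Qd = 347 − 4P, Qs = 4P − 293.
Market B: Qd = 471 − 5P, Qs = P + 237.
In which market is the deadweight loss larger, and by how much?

Market A, by $21.

Market A: pre-tax P* = $80, Q* = 27; post-tax Q = 15; deadweight loss = $36.
Market B: pre-tax P* = $39, Q* = 276; post-tax Q = 271; deadweight loss = $15.
Difference: $36 vs $15 → market A is larger by $21.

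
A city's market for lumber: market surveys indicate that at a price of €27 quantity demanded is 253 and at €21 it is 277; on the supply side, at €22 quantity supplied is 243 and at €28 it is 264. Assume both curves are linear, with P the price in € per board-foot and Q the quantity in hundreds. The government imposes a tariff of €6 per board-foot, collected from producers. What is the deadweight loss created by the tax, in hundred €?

Deadweight loss = €33.6 hundred.

Demand slope: (277 − 253)/(21 − 27) = -4, so Qd = 361 − 4P.
Supply slope: (264 − 243)/(28 − 22) = 3.5, so Qs = 3.5P + 166.
Without the tax, 361 − 4P = 3.5P + 166 gives 7.5P = 195, so P* = €26 and Q* = 257.
With the tax collected from producers, supply shifts: Qs = 3.5(P − 6) + 166.
New equilibrium: buyers pay €28.8, producers receive €22.8, Q = 245.8. (Wedge: Pb − Ps = 6.)
Quantity falls by |ΔQ| = |257 − 245.8| = 11.2.
DWL = ½ · t · |ΔQ| = ½ · 6 · 11.2 = €33.6.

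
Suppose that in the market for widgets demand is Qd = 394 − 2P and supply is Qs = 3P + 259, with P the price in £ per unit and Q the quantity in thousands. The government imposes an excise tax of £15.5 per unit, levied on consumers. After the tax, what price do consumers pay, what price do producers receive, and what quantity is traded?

Before the tax: set 394 − 2P = 3P + 259 → P* = £27, Q* = 340.
With the tax collected from consumers, demand (in seller-price terms) shifts: Qd = 394 − 2(P + 15.5).
New equilibrium: consumers pay £36.3, producers receive £20.8, Q = 321.4. (Wedge: Pb − Ps = 15.5.)

Consumers pay £36.3; producers receive £20.8; quantity = 321.4.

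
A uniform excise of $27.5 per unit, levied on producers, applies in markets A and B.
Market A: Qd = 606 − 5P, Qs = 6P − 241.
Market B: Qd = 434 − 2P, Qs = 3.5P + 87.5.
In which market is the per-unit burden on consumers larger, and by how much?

Market B, by $2.5.

Market A: pre-tax P* = $77, Q* = 221; post-tax Q = 146; per-unit burden on consumers = $15.
Market B: pre-tax P* = $63, Q* = 308; post-tax Q = 273; per-unit burden on consumers = $17.5.
Difference: $15 vs $17.5 → market B is larger by $2.5.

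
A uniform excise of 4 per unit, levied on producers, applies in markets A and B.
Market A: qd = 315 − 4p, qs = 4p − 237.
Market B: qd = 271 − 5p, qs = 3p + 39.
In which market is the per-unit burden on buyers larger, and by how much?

Market A, by 0.5.

Market A: pre-tax p* = 69, q* = 39; post-tax q = 31; per-unit burden on buyers = 2.
Market B: pre-tax p* = 29, q* = 126; post-tax q = 118.5; per-unit burden on buyers = 1.5.
Difference: 2 vs 1.5 → market A is larger by 0.5.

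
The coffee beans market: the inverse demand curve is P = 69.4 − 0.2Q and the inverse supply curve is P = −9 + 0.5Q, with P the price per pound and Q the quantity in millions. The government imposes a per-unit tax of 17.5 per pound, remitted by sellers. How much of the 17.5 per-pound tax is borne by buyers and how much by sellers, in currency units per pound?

Buyers bear 5 per pound; sellers bear 12.5 per pound.

Inverting to Q(P) form: Qd = 347 − 5P; Qs = 2P + 18.
Before the tax: set 347 − 5P = 2P + 18 → P* = 47, Q* = 112.
With the tax collected from sellers, supply shifts: Qs = 2(P − 17.5) + 18.
New equilibrium: buyers pay 52, sellers receive 34.5, Q = 87. (Wedge: Pb − Ps = 17.5.)
Burden on buyers: 5; on sellers: 12.5. (They sum to 17.5.)
The less price-elastic side of the market bears the larger share of a per-unit tax.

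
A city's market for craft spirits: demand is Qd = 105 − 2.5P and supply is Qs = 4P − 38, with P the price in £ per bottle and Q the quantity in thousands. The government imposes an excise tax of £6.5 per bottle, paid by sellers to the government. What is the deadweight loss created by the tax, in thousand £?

Deadweight loss = £32.5 thousand.

Without the tax, 105 − 2.5P = 4P − 38 gives 6.5P = 143, so P* = £22 and Q* = 50.
With the tax collected from sellers, supply shifts: Qs = 4(P − 6.5) − 38.
Solving gives Q = 40 with consumers paying £26 and sellers receiving £19.5 (the £6.5 wedge).
Quantity falls by |ΔQ| = |50 − 40| = 10.
DWL = ½ · t · |ΔQ| = ½ · 6.5 · 10 = £32.5.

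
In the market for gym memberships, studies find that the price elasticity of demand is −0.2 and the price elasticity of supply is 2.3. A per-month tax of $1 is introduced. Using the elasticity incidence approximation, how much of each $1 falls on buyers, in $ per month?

Incidence ratio: buyers' share ≈ εs / (εs + |εd|) = 2.3 / (2.3 + 0.2) = 0.92.
So buyers bear ≈ 0.92 × $1 = $0.92; suppliers bear $0.08.

Buyers bear ≈ $0.92 per month.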